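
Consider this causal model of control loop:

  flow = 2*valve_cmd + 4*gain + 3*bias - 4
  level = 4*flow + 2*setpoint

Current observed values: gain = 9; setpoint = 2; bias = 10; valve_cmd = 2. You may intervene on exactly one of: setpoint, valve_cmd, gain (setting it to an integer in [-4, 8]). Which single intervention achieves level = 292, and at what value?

set valve_cmd = 5

Intervening on setpoint: level = 2*setpoint + 264. Reaching 292 requires setpoint = 14, outside [-4, 8].
Intervening on valve_cmd: with other inputs at their observed values, level = 8*valve_cmd + 252. Solving for 292 gives valve_cmd = 5, within [-4, 8].
Intervening on gain: level = 16*gain + 124. Reaching 292 requires gain = 21/2, not an integer.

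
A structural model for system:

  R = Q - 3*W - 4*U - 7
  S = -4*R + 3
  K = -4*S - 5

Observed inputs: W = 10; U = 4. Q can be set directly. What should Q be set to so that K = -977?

Substituting into the R equation gives R = Q - 53.
So S = -4*Q + 215.
K becomes 16*Q - 865.
Solve 16*Q - 865 = -977: Q = (-977 + 865) / 16 = -7.

Q = -7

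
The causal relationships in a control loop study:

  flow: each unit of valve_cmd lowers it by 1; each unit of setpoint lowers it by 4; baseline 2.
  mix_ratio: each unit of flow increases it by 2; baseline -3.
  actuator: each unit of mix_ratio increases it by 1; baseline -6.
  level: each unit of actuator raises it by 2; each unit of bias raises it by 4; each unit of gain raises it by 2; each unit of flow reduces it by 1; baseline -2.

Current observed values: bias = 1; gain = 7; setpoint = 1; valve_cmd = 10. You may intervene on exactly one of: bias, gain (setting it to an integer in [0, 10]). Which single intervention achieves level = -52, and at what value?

set gain = 0

Intervening on bias: level = 4*bias - 42. Reaching -52 requires bias = -5/2, not an integer.
Intervening on gain: with other inputs at their observed values, level = 2*gain - 52. Solving for -52 gives gain = 0, within [0, 10].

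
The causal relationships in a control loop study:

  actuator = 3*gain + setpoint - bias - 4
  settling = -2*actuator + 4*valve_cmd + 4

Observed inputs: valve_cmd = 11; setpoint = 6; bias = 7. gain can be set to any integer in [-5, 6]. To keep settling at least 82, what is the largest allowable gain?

gain = -4

Substituting into the actuator equation gives actuator = 3*gain - 5.
Substituting into the settling equation gives settling = -6*gain + 58.
Require -6*gain + 58 ≥ 82, so gain ≤ -4.
The largest integer in [-5, 6] satisfying this is -4.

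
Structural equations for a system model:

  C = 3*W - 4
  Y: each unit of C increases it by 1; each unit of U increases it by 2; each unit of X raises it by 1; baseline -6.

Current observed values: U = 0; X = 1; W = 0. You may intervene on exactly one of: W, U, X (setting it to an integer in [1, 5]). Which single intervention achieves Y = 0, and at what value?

set W = 3

Intervening on W: with other inputs at their observed values, Y = 3*W - 9. Solving for 0 gives W = 3, within [1, 5].
Intervening on U: Y = 2*U - 9. Reaching 0 requires U = 9/2, not an integer.
Intervening on X: Y = X - 10. Reaching 0 requires X = 10, outside [1, 5].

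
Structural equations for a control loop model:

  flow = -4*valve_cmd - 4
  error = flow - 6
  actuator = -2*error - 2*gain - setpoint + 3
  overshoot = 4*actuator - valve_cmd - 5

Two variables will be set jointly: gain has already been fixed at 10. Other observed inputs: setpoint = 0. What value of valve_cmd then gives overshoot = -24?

With gain held at 10:
Substituting into the error equation gives error = -4*valve_cmd - 10.
Substituting into the actuator equation gives actuator = 8*valve_cmd + 3.
overshoot becomes 31*valve_cmd + 7.
Solve 31*valve_cmd + 7 = -24: valve_cmd = (-24 - 7) / 31 = -1.

valve_cmd = -1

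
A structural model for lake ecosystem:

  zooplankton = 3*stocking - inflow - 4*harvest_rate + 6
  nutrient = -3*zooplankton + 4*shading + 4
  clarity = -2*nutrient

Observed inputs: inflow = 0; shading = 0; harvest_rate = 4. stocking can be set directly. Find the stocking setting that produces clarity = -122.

stocking = -3

Substituting into the zooplankton equation gives zooplankton = 3*stocking - 10.
Substituting into the nutrient equation gives nutrient = -9*stocking + 34.
Substituting into the clarity equation gives clarity = 18*stocking - 68.
Solve 18*stocking - 68 = -122: stocking = (-122 + 68) / 18 = -3.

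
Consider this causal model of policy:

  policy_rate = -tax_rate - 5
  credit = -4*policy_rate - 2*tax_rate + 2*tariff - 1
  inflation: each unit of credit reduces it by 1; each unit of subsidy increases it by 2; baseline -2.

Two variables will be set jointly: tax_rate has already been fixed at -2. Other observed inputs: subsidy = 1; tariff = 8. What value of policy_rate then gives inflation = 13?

With tax_rate held at -2:
Intervening on policy_rate fixes its value directly, overriding its dependence on tax_rate.
Substituting into the credit equation gives credit = -4*policy_rate + 19.
Substituting into the inflation equation gives inflation = 4*policy_rate - 19.
Solve 4*policy_rate - 19 = 13: policy_rate = (13 + 19) / 4 = 8.

policy_rate = 8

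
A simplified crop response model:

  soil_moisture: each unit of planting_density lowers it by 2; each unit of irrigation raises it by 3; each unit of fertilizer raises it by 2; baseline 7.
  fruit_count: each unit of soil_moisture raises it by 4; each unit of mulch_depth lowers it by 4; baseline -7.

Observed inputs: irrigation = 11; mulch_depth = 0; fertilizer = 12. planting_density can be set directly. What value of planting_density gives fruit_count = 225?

planting_density = 3

Substituting into the soil_moisture equation gives soil_moisture = -2*planting_density + 64.
Substituting into the fruit_count equation gives fruit_count = -8*planting_density + 249.
Solve -8*planting_density + 249 = 225: planting_density = (225 - 249) / -8 = 3.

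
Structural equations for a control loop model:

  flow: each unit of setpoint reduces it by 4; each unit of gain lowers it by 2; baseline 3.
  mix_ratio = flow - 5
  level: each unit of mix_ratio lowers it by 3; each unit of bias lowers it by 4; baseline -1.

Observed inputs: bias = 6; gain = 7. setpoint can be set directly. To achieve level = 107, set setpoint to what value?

setpoint = 7

Substituting into the flow equation gives flow = -4*setpoint - 11.
So mix_ratio = -4*setpoint - 16.
So level = 12*setpoint + 23.
Solve 12*setpoint + 23 = 107: setpoint = (107 - 23) / 12 = 7.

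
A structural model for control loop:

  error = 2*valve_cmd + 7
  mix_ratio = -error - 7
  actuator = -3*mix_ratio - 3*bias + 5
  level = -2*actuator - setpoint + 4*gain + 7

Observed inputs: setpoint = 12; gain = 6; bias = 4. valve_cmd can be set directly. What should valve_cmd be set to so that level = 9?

Substituting into the mix_ratio equation gives mix_ratio = -2*valve_cmd - 14.
actuator becomes 6*valve_cmd + 35.
level becomes -12*valve_cmd - 51.
Solve -12*valve_cmd - 51 = 9: valve_cmd = (9 + 51) / -12 = -5.

valve_cmd = -5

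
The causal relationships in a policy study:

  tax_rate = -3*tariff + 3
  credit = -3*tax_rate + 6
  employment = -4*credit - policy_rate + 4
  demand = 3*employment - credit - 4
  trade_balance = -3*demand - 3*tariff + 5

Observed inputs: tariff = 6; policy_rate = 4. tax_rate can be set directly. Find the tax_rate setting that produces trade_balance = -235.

Intervening on tax_rate fixes its value directly, overriding its dependence on tariff.
Substituting into the employment equation gives employment = 12*tax_rate - 24.
Substituting into the demand equation gives demand = 39*tax_rate - 82.
Substituting into the trade_balance equation gives trade_balance = -117*tax_rate + 233.
Solve -117*tax_rate + 233 = -235: tax_rate = (-235 - 233) / -117 = 4.

tax_rate = 4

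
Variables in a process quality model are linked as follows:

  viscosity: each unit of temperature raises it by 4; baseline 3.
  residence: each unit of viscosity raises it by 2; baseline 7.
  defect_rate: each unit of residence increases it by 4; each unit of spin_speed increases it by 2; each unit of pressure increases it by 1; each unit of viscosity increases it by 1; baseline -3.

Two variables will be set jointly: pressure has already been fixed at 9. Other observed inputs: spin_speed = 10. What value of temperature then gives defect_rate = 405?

With pressure held at 9:
Substituting into the residence equation gives residence = 8*temperature + 13.
Substituting into the defect_rate equation gives defect_rate = 36*temperature + 81.
Solve 36*temperature + 81 = 405: temperature = (405 - 81) / 36 = 9.

temperature = 9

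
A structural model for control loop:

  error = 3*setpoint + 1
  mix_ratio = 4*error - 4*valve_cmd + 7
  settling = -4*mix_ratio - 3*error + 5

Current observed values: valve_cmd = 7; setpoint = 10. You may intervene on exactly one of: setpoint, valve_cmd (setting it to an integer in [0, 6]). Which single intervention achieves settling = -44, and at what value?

Intervening on setpoint: with other inputs at their observed values, settling = -57*setpoint + 70. Solving for -44 gives setpoint = 2, within [0, 6].
Intervening on valve_cmd: settling = 16*valve_cmd - 612. Reaching -44 requires valve_cmd = 71/2, not an integer.

set setpoint = 2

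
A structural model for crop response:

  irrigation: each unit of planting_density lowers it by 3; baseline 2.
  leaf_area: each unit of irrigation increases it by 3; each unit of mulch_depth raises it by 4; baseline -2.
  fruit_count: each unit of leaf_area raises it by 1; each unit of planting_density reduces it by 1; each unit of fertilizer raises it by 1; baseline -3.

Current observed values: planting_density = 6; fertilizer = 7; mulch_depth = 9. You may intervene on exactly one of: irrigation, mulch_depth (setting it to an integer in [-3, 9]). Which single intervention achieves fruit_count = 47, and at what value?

Intervening on irrigation: with other inputs at their observed values, fruit_count = 3*irrigation + 32. Solving for 47 gives irrigation = 5, within [-3, 9].
Intervening on mulch_depth: fruit_count = 4*mulch_depth - 52. Reaching 47 requires mulch_depth = 99/4, not an integer.

set irrigation = 5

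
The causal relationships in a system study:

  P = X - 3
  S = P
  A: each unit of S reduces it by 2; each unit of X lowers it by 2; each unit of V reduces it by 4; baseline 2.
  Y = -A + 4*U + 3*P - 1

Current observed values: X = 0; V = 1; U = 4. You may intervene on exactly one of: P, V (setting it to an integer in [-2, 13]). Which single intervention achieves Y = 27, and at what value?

set P = 2

Intervening on P: with other inputs at their observed values, Y = 5*P + 17. Solving for 27 gives P = 2, within [-2, 13].
Intervening on V: Y = 4*V - 2. Reaching 27 requires V = 29/4, not an integer.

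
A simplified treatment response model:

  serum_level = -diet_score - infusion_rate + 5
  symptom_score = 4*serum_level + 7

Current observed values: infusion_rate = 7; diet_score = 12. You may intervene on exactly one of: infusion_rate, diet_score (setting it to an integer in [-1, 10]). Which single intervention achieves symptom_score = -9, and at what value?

set diet_score = 2

Intervening on infusion_rate: symptom_score = -4*infusion_rate - 21. Reaching -9 requires infusion_rate = -3, outside [-1, 10].
Intervening on diet_score: with other inputs at their observed values, symptom_score = -4*diet_score - 1. Solving for -9 gives diet_score = 2, within [-1, 10].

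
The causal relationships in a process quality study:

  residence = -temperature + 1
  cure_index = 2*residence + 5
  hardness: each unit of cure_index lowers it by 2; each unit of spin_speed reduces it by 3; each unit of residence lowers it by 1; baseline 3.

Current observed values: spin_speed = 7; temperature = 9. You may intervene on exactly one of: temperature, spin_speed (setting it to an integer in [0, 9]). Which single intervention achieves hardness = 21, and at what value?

set spin_speed = 4

Intervening on temperature: hardness = 5*temperature - 33. Reaching 21 requires temperature = 54/5, not an integer.
Intervening on spin_speed: with other inputs at their observed values, hardness = -3*spin_speed + 33. Solving for 21 gives spin_speed = 4, within [0, 9].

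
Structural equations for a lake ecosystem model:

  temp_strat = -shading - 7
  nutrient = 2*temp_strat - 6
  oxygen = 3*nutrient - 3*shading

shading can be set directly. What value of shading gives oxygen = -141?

Substituting into the nutrient equation gives nutrient = -2*shading - 20.
Substituting into the oxygen equation gives oxygen = -9*shading - 60.
Solve -9*shading - 60 = -141: shading = (-141 + 60) / -9 = 9.

shading = 9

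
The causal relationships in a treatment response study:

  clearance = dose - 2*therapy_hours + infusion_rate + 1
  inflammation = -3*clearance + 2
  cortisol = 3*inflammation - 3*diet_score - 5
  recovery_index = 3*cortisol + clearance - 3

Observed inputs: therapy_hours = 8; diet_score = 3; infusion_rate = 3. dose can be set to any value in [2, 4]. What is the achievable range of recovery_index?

Substituting into the clearance equation gives clearance = dose - 12.
Substituting into the inflammation equation gives inflammation = -3*dose + 38.
Substituting into the cortisol equation gives cortisol = -9*dose + 100.
Substituting into the recovery_index equation gives recovery_index = -26*dose + 285.
Linear in dose, so extremes are at the endpoints: dose = 2 gives recovery_index = 233; dose = 4 gives recovery_index = 181.

181 to 233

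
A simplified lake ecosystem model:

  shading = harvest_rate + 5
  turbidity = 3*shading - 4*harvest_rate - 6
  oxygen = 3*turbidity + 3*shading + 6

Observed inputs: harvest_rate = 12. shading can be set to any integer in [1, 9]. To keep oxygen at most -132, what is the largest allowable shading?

shading = 2

Intervening on shading fixes its value directly, overriding its dependence on harvest_rate.
Substituting into the turbidity equation gives turbidity = 3*shading - 54.
Substituting into the oxygen equation gives oxygen = 12*shading - 156.
Require 12*shading - 156 ≤ -132, so shading ≤ 2.
The largest integer in [1, 9] satisfying this is 2.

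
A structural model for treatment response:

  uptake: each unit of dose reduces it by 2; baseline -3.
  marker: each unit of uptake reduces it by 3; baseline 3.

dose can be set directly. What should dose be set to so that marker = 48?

dose = 6

Substituting into the marker equation gives marker = 6*dose + 12.
Solve 6*dose + 12 = 48: dose = (48 - 12) / 6 = 6.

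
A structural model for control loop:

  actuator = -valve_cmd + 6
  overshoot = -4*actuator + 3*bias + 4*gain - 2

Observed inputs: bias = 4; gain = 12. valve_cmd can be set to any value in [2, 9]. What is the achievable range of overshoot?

42 to 70

Substituting into the overshoot equation gives overshoot = 4*valve_cmd + 34.
Linear in valve_cmd, so extremes are at the endpoints: valve_cmd = 2 gives overshoot = 42; valve_cmd = 9 gives overshoot = 70.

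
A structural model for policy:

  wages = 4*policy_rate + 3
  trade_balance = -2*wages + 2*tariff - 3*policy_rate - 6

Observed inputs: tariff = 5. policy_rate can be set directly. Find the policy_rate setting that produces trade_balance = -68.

Substituting into the trade_balance equation gives trade_balance = -11*policy_rate - 2.
Solve -11*policy_rate - 2 = -68: policy_rate = (-68 + 2) / -11 = 6.

policy_rate = 6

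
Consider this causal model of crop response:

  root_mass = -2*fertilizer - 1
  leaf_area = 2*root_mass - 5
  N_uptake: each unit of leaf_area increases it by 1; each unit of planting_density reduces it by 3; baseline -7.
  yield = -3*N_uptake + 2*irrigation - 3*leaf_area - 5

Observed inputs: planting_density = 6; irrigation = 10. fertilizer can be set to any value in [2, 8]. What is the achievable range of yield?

Substituting into the leaf_area equation gives leaf_area = -4*fertilizer - 7.
N_uptake becomes -4*fertilizer - 32.
Substituting into the yield equation gives yield = 24*fertilizer + 132.
Linear in fertilizer, so extremes are at the endpoints: fertilizer = 2 gives yield = 180; fertilizer = 8 gives yield = 324.

180 to 324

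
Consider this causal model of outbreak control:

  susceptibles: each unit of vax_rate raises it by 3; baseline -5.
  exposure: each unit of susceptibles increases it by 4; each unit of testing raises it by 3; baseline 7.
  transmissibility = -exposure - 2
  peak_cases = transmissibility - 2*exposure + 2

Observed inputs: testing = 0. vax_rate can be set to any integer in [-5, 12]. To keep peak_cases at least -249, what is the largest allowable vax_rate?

vax_rate = 8

Substituting into the exposure equation gives exposure = 12*vax_rate - 13.
This gives transmissibility = -12*vax_rate + 11.
peak_cases becomes -36*vax_rate + 39.
Require -36*vax_rate + 39 ≥ -249, so vax_rate ≤ 8.
The largest integer in [-5, 12] satisfying this is 8.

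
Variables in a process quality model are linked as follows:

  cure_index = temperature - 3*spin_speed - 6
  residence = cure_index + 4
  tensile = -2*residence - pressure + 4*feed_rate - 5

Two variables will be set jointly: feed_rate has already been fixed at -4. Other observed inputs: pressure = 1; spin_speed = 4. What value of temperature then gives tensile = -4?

temperature = 5

With feed_rate held at -4:
Substituting into the cure_index equation gives cure_index = temperature - 18.
Substituting into the residence equation gives residence = temperature - 14.
This gives tensile = -2*temperature + 6.
Solve -2*temperature + 6 = -4: temperature = (-4 - 6) / -2 = 5.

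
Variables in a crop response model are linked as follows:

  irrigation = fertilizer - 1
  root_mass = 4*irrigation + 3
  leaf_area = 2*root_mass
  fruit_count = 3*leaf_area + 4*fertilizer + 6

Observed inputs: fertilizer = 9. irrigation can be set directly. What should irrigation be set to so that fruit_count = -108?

irrigation = -7

Intervening on irrigation fixes its value directly, overriding its dependence on fertilizer.
Substituting into the leaf_area equation gives leaf_area = 8*irrigation + 6.
So fruit_count = 24*irrigation + 60.
Solve 24*irrigation + 60 = -108: irrigation = (-108 - 60) / 24 = -7.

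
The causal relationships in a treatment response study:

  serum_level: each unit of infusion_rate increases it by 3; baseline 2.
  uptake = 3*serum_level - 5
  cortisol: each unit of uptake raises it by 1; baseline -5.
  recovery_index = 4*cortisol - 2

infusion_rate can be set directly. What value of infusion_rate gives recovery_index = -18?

infusion_rate = 0

Substituting into the uptake equation gives uptake = 9*infusion_rate + 1.
Substituting into the cortisol equation gives cortisol = 9*infusion_rate - 4.
This gives recovery_index = 36*infusion_rate - 18.
Solve 36*infusion_rate - 18 = -18: infusion_rate = (-18 + 18) / 36 = 0.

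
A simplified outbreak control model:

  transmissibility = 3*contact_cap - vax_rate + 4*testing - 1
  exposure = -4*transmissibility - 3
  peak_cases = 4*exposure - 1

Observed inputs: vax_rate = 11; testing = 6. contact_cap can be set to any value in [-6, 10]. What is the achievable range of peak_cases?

Substituting into the transmissibility equation gives transmissibility = 3*contact_cap + 12.
Substituting into the exposure equation gives exposure = -12*contact_cap - 51.
Substituting into the peak_cases equation gives peak_cases = -48*contact_cap - 205.
Linear in contact_cap, so extremes are at the endpoints: contact_cap = -6 gives peak_cases = 83; contact_cap = 10 gives peak_cases = -685.

-685 to 83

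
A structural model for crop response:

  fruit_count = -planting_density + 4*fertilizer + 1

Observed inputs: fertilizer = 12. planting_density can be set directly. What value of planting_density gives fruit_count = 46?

planting_density = 3

Substituting into the fruit_count equation gives fruit_count = -planting_density + 49.
Solve -planting_density + 49 = 46: planting_density = (46 - 49) / -1 = 3.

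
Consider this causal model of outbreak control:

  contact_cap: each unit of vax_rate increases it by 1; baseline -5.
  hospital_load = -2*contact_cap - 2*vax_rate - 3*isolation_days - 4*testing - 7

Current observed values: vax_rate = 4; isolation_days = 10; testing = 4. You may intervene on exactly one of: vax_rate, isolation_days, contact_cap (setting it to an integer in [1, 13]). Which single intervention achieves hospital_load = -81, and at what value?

Intervening on vax_rate: hospital_load = -4*vax_rate - 43. Reaching -81 requires vax_rate = 19/2, not an integer.
Intervening on isolation_days: hospital_load = -3*isolation_days - 29. Reaching -81 requires isolation_days = 52/3, not an integer.
Intervening on contact_cap: with other inputs at their observed values, hospital_load = -2*contact_cap - 61. Solving for -81 gives contact_cap = 10, within [1, 13].

set contact_cap = 10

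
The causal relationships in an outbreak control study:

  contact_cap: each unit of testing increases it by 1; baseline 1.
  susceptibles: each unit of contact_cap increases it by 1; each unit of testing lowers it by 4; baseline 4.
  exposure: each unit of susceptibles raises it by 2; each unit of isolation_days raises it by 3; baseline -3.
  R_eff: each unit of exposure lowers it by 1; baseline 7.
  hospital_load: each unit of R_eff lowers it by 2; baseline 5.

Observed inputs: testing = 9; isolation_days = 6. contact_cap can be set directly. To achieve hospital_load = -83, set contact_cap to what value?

contact_cap = 6

Intervening on contact_cap fixes its value directly, overriding its dependence on testing.
Substituting into the susceptibles equation gives susceptibles = contact_cap - 32.
This gives exposure = 2*contact_cap - 49.
So R_eff = -2*contact_cap + 56.
Substituting into the hospital_load equation gives hospital_load = 4*contact_cap - 107.
Solve 4*contact_cap - 107 = -83: contact_cap = (-83 + 107) / 4 = 6.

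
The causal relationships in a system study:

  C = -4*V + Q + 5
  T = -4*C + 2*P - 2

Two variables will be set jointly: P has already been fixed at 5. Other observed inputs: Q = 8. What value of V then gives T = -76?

V = -2

With P held at 5:
Substituting into the C equation gives C = -4*V + 13.
T becomes 16*V - 44.
Solve 16*V - 44 = -76: V = (-76 + 44) / 16 = -2.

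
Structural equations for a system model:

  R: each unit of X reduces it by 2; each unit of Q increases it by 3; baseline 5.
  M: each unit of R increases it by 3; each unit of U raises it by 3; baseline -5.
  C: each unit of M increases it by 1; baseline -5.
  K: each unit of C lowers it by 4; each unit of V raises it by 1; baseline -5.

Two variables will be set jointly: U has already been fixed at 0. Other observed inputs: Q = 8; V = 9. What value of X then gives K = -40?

With U held at 0:
Substituting into the R equation gives R = -2*X + 29.
M becomes -6*X + 82.
This gives C = -6*X + 77.
Substituting into the K equation gives K = 24*X - 304.
Solve 24*X - 304 = -40: X = (-40 + 304) / 24 = 11.

X = 11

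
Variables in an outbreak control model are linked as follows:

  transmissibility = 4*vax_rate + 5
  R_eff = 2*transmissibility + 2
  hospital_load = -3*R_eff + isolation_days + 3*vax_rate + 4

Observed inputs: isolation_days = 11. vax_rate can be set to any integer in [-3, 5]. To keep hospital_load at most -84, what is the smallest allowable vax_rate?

Substituting into the R_eff equation gives R_eff = 8*vax_rate + 12.
Substituting into the hospital_load equation gives hospital_load = -21*vax_rate - 21.
Require -21*vax_rate - 21 ≤ -84, so vax_rate ≥ 3.
The smallest integer in [-3, 5] satisfying this is 3.

vax_rate = 3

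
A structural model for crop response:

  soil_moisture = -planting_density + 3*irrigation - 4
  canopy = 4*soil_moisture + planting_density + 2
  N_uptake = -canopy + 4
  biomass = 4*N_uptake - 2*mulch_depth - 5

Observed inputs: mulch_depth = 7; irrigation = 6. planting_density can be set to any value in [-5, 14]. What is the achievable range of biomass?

Substituting into the soil_moisture equation gives soil_moisture = -planting_density + 14.
So canopy = -3*planting_density + 58.
N_uptake becomes 3*planting_density - 54.
Substituting into the biomass equation gives biomass = 12*planting_density - 235.
Linear in planting_density, so extremes are at the endpoints: planting_density = -5 gives biomass = -295; planting_density = 14 gives biomass = -67.

-295 to -67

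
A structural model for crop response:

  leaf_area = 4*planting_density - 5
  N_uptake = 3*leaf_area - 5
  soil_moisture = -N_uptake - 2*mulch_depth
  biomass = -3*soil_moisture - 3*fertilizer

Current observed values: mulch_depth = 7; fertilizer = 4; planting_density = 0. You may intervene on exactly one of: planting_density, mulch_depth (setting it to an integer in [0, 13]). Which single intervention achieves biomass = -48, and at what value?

set mulch_depth = 4

Intervening on planting_density: biomass = 36*planting_density - 30. Reaching -48 requires planting_density = -1/2, not an integer.
Intervening on mulch_depth: with other inputs at their observed values, biomass = 6*mulch_depth - 72. Solving for -48 gives mulch_depth = 4, within [0, 13].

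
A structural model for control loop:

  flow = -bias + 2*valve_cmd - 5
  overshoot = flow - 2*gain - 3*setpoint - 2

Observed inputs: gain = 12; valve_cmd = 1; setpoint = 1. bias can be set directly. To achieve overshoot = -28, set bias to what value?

bias = -4

Substituting into the flow equation gives flow = -bias - 3.
Substituting into the overshoot equation gives overshoot = -bias - 32.
Solve -bias - 32 = -28: bias = (-28 + 32) / -1 = -4.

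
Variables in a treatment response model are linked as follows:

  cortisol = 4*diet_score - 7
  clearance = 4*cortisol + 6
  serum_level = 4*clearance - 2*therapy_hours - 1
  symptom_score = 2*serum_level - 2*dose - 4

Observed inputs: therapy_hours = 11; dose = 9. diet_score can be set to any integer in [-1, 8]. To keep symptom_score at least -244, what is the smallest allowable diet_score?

diet_score = 0

Substituting into the clearance equation gives clearance = 16*diet_score - 22.
Substituting into the serum_level equation gives serum_level = 64*diet_score - 111.
Substituting into the symptom_score equation gives symptom_score = 128*diet_score - 244.
Require 128*diet_score - 244 ≥ -244, so diet_score ≥ 0.
The smallest integer in [-1, 8] satisfying this is 0.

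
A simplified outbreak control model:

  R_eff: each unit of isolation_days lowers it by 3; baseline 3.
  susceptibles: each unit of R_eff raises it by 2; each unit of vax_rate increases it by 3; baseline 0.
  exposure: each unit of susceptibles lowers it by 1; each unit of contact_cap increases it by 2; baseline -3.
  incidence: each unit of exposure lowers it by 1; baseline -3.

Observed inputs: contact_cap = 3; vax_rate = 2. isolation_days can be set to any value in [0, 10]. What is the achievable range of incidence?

Substituting into the susceptibles equation gives susceptibles = -6*isolation_days + 12.
Substituting into the exposure equation gives exposure = 6*isolation_days - 9.
Substituting into the incidence equation gives incidence = -6*isolation_days + 6.
Linear in isolation_days, so extremes are at the endpoints: isolation_days = 0 gives incidence = 6; isolation_days = 10 gives incidence = -54.

-54 to 6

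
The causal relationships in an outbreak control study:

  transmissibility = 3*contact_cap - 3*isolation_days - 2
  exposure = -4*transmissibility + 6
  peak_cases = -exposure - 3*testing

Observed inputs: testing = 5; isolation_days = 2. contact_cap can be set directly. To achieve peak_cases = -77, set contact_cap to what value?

contact_cap = -2

Substituting into the transmissibility equation gives transmissibility = 3*contact_cap - 8.
Substituting into the exposure equation gives exposure = -12*contact_cap + 38.
Substituting into the peak_cases equation gives peak_cases = 12*contact_cap - 53.
Solve 12*contact_cap - 53 = -77: contact_cap = (-77 + 53) / 12 = -2.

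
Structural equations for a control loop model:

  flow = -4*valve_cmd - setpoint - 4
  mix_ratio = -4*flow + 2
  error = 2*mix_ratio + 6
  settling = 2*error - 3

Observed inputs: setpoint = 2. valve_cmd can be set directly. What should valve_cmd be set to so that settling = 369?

valve_cmd = 4

Substituting into the flow equation gives flow = -4*valve_cmd - 6.
This gives mix_ratio = 16*valve_cmd + 26.
error becomes 32*valve_cmd + 58.
settling becomes 64*valve_cmd + 113.
Solve 64*valve_cmd + 113 = 369: valve_cmd = (369 - 113) / 64 = 4.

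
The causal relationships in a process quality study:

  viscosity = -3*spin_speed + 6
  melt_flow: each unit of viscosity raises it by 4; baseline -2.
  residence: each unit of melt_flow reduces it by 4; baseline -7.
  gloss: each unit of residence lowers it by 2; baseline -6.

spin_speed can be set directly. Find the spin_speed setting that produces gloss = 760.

Substituting into the melt_flow equation gives melt_flow = -12*spin_speed + 22.
Substituting into the residence equation gives residence = 48*spin_speed - 95.
Substituting into the gloss equation gives gloss = -96*spin_speed + 184.
Solve -96*spin_speed + 184 = 760: spin_speed = (760 - 184) / -96 = -6.

spin_speed = -6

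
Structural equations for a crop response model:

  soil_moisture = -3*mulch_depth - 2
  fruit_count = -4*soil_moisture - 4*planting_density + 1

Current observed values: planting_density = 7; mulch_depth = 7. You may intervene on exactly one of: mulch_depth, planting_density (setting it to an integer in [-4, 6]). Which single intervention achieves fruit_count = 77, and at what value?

set planting_density = 4

Intervening on mulch_depth: fruit_count = 12*mulch_depth - 19. Reaching 77 requires mulch_depth = 8, outside [-4, 6].
Intervening on planting_density: with other inputs at their observed values, fruit_count = -4*planting_density + 93. Solving for 77 gives planting_density = 4, within [-4, 6].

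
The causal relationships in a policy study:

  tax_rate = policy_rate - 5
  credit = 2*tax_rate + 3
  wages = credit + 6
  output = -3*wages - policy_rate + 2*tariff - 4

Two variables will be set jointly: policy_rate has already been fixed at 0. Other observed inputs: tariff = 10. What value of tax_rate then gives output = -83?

tax_rate = 12

With policy_rate held at 0:
Intervening on tax_rate fixes its value directly, overriding its dependence on policy_rate.
Substituting into the wages equation gives wages = 2*tax_rate + 9.
Substituting into the output equation gives output = -6*tax_rate - 11.
Solve -6*tax_rate - 11 = -83: tax_rate = (-83 + 11) / -6 = 12.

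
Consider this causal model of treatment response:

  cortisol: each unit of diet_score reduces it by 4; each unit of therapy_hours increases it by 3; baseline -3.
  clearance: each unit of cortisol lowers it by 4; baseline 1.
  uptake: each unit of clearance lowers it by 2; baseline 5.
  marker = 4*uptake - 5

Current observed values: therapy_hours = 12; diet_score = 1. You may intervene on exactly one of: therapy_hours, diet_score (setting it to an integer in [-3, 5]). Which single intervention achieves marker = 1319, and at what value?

Intervening on therapy_hours: marker = 96*therapy_hours - 217. Reaching 1319 requires therapy_hours = 16, outside [-3, 5].
Intervening on diet_score: with other inputs at their observed values, marker = -128*diet_score + 1063. Solving for 1319 gives diet_score = -2, within [-3, 5].

set diet_score = -2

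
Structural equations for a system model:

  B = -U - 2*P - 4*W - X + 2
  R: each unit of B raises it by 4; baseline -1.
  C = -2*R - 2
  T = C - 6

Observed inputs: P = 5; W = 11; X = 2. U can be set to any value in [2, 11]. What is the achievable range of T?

Substituting into the B equation gives B = -U - 54.
This gives R = -4*U - 217.
Substituting into the C equation gives C = 8*U + 432.
Substituting into the T equation gives T = 8*U + 426.
Linear in U, so extremes are at the endpoints: U = 2 gives T = 442; U = 11 gives T = 514.

442 to 514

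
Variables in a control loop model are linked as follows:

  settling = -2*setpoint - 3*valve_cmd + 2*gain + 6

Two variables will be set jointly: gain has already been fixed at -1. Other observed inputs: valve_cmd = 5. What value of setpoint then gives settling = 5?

setpoint = -8

With gain held at -1:
Substituting into the settling equation gives settling = -2*setpoint - 11.
Solve -2*setpoint - 11 = 5: setpoint = (5 + 11) / -2 = -8.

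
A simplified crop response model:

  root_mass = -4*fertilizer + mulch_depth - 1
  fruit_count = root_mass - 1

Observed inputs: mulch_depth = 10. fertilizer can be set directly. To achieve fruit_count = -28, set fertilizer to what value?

Substituting into the root_mass equation gives root_mass = -4*fertilizer + 9.
So fruit_count = -4*fertilizer + 8.
Solve -4*fertilizer + 8 = -28: fertilizer = (-28 - 8) / -4 = 9.

fertilizer = 9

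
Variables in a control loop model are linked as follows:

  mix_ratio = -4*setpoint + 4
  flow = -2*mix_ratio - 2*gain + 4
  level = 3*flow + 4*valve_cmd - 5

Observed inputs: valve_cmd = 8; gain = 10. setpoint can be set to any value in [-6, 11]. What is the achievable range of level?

-189 to 219

Substituting into the flow equation gives flow = 8*setpoint - 24.
Substituting into the level equation gives level = 24*setpoint - 45.
Linear in setpoint, so extremes are at the endpoints: setpoint = -6 gives level = -189; setpoint = 11 gives level = 219.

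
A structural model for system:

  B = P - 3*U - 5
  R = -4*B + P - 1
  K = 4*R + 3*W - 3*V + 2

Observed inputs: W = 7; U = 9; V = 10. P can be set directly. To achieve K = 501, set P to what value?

Substituting into the B equation gives B = P - 32.
So R = -3*P + 127.
So K = -12*P + 501.
Solve -12*P + 501 = 501: P = (501 - 501) / -12 = 0.

P = 0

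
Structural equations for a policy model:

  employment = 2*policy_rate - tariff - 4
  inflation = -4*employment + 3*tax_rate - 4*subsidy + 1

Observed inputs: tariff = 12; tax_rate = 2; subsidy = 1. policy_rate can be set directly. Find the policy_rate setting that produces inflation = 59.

Substituting into the employment equation gives employment = 2*policy_rate - 16.
Substituting into the inflation equation gives inflation = -8*policy_rate + 67.
Solve -8*policy_rate + 67 = 59: policy_rate = (59 - 67) / -8 = 1.

policy_rate = 1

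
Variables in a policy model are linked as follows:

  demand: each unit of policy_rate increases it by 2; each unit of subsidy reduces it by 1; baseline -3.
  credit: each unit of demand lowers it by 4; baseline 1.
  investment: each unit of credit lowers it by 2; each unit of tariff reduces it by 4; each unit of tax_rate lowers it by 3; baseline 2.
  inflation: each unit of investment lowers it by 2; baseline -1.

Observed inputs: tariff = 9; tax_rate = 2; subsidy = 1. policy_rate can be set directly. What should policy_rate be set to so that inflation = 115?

policy_rate = 1

Substituting into the demand equation gives demand = 2*policy_rate - 4.
credit becomes -8*policy_rate + 17.
Substituting into the investment equation gives investment = 16*policy_rate - 74.
Substituting into the inflation equation gives inflation = -32*policy_rate + 147.
Solve -32*policy_rate + 147 = 115: policy_rate = (115 - 147) / -32 = 1.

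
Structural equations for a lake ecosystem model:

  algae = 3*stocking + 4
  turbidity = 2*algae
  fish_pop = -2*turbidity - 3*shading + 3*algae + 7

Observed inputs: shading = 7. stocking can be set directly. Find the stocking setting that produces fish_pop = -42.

stocking = 8

Substituting into the turbidity equation gives turbidity = 6*stocking + 8.
Substituting into the fish_pop equation gives fish_pop = -3*stocking - 18.
Solve -3*stocking - 18 = -42: stocking = (-42 + 18) / -3 = 8.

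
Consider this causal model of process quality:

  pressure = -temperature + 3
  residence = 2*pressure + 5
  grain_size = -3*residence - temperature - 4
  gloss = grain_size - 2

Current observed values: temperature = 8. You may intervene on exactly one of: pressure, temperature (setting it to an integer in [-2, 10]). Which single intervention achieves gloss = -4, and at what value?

set temperature = 7

Intervening on pressure: gloss = -6*pressure - 29. Reaching -4 requires pressure = -25/6, not an integer.
Intervening on temperature: with other inputs at their observed values, gloss = 5*temperature - 39. Solving for -4 gives temperature = 7, within [-2, 10].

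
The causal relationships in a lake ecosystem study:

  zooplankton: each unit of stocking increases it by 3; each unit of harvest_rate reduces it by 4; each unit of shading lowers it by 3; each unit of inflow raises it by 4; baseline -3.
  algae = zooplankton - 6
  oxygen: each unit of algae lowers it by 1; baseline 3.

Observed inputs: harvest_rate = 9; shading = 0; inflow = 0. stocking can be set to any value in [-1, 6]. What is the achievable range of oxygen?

30 to 51

Substituting into the zooplankton equation gives zooplankton = 3*stocking - 39.
Substituting into the algae equation gives algae = 3*stocking - 45.
Substituting into the oxygen equation gives oxygen = -3*stocking + 48.
Linear in stocking, so extremes are at the endpoints: stocking = -1 gives oxygen = 51; stocking = 6 gives oxygen = 30.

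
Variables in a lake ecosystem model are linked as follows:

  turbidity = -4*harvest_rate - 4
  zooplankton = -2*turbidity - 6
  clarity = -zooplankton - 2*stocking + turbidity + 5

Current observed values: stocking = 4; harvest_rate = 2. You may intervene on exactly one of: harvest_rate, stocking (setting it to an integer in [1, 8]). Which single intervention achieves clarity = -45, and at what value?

Intervening on harvest_rate: with other inputs at their observed values, clarity = -12*harvest_rate - 9. Solving for -45 gives harvest_rate = 3, within [1, 8].
Intervening on stocking: clarity = -2*stocking - 25. Reaching -45 requires stocking = 10, outside [1, 8].

set harvest_rate = 3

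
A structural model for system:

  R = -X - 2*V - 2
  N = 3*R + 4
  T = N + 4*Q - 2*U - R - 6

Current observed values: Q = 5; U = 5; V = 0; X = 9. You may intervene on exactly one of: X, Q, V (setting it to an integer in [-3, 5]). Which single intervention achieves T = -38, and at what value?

Intervening on X: T = -2*X + 4. Reaching -38 requires X = 21, outside [-3, 5].
Intervening on Q: with other inputs at their observed values, T = 4*Q - 34. Solving for -38 gives Q = -1, within [-3, 5].
Intervening on V: T = -4*V - 14. Reaching -38 requires V = 6, outside [-3, 5].

set Q = -1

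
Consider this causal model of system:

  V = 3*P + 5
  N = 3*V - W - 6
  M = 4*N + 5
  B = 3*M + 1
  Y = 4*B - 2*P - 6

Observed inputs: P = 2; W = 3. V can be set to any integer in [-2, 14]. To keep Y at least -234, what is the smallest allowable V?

Intervening on V fixes its value directly, overriding its dependence on P.
Substituting into the N equation gives N = 3*V - 9.
Substituting into the M equation gives M = 12*V - 31.
So B = 36*V - 92.
This gives Y = 144*V - 378.
Require 144*V - 378 ≥ -234, so V ≥ 1.
The smallest integer in [-2, 14] satisfying this is 1.

V = 1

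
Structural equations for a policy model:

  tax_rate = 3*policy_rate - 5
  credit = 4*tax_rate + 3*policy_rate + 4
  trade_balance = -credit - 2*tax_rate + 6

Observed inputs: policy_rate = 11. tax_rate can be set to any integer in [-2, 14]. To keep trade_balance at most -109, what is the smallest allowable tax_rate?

Intervening on tax_rate fixes its value directly, overriding its dependence on policy_rate.
Substituting into the credit equation gives credit = 4*tax_rate + 37.
Substituting into the trade_balance equation gives trade_balance = -6*tax_rate - 31.
Require -6*tax_rate - 31 ≤ -109, so tax_rate ≥ 13.
The smallest integer in [-2, 14] satisfying this is 13.

tax_rate = 13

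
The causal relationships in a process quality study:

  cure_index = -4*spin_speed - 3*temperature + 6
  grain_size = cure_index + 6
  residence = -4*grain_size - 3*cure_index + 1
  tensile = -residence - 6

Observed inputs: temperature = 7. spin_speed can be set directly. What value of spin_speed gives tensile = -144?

Substituting into the cure_index equation gives cure_index = -4*spin_speed - 15.
Substituting into the grain_size equation gives grain_size = -4*spin_speed - 9.
Substituting into the residence equation gives residence = 28*spin_speed + 82.
This gives tensile = -28*spin_speed - 88.
Solve -28*spin_speed - 88 = -144: spin_speed = (-144 + 88) / -28 = 2.

spin_speed = 2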